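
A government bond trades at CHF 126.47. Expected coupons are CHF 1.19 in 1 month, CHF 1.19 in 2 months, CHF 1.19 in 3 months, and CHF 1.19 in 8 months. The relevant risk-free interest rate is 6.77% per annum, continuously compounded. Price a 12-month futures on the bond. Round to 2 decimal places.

CHF 130.33

PV(coupons) I = 1.19·e^(−0.0677·1/12) + 1.19·e^(−0.0677·2/12) + 1.19·e^(−0.0677·3/12) + 1.19·e^(−0.0677·8/12)
I = 1.1833 + 1.1766 + 1.1700 + 1.1375 = 4.6674
F = (S − I)·e^(rT) = (126.47 − 4.6674) · e^(0.0677·12/12)
= 121.8026 · e^0.067700 = 121.8026 × 1.070044 = CHF 130.33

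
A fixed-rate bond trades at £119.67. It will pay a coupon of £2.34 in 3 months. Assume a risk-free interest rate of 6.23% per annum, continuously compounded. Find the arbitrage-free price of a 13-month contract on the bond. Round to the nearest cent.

£125.56

PV(coupons) I = 2.34·e^(−0.0623·3/12)
I = 2.3038
F = (S − I)·e^(rT) = (119.67 − 2.3038) · e^(0.0623·13/12)
= 117.3662 · e^0.067492 = 117.3662 × 1.069822 = £125.56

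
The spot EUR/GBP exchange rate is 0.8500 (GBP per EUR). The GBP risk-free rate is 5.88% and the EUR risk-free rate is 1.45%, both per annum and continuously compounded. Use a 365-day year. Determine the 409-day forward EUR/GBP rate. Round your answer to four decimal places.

F = S·e^((r_GBP − r_EUR)T) = 0.8500 · e^((0.0588 − 0.0145) × 409/365)
= 0.8500 · e^0.049640 = 0.8500 × 1.050893
F = 0.8933 GBP per EUR

0.8933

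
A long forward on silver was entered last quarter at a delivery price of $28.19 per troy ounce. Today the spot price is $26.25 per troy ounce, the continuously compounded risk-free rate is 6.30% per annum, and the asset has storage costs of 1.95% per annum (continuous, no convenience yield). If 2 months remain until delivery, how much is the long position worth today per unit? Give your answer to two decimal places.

-$1.56 per troy ounce

Current fair forward for the remaining 2 months: F = S·e^((r + u)·T), (r + u) = 0.0630 + 0.0195 = 0.0825
F = 26.25 · e^(0.0825 × 2/12) = 26.25 × 1.013845 = 26.6134
Value of long forward = (F − K)·e^(−rT) = (26.6134 − 28.19) · e^(−0.0630·2/12)
= -1.5766 × 0.989555 = -1.56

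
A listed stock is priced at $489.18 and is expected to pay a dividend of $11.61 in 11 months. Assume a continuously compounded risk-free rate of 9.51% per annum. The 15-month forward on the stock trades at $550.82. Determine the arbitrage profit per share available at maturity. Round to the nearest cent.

$11.88 per share

PV(dividends) I = 11.61·e^(−0.0951·11/12) = 10.6408
Fair forward F* = (S − I)·e^(rT) = (489.18 − 10.6408)·e^0.118875 = 478.5392 × 1.126229 = 538.9447
Market $550.82 > fair 538.9447: forward overpriced → cash-and-carry (borrow at r, buy the stock and collect the dividends, short the forward).
Profit at T = |F_mkt − F*| = |550.82 − 538.9447| = $11.88 per share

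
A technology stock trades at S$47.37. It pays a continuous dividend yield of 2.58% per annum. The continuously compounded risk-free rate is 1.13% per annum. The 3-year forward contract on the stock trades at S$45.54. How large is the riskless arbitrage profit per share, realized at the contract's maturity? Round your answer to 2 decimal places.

S$0.19 per share

Fair forward: F* = S·e^(carry·T), with carry = (r − q) = 0.0113 − 0.0258 = -0.0145
F* = 47.37 · e^(-0.0145 × 3) = 47.37 · e^-0.043500 = 47.37 × 0.957433 = S$45.3536
Market S$45.54 > fair S$45.3536: forward overpriced → cash-and-carry (buy spot, short the forward).
At maturity, profit = |F_mkt − F*| = |45.54 − 45.3536| = S$0.19 per share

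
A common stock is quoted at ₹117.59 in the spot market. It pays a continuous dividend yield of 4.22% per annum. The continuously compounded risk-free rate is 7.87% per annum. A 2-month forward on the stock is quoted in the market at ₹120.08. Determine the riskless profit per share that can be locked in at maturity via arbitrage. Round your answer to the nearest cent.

₹1.77 per share

Fair forward: F* = S·e^(carry·T), with carry = (r − q) = 0.0787 − 0.0422 = 0.0365
F* = 117.59 · e^(0.0365 × 2/12) = 117.59 · e^0.006083 = 117.59 × 1.006102 = ₹118.3075
Market ₹120.08 > fair ₹118.3075: forward overpriced → cash-and-carry (buy spot, short the forward).
At maturity, profit = |F_mkt − F*| = |120.08 − 118.3075| = ₹1.77 per share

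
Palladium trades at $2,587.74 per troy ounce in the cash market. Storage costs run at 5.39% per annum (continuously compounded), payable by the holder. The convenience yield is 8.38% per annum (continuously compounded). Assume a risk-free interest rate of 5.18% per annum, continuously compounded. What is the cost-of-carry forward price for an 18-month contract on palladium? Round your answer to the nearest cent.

Net carry = r + u − y = 0.0518 + 0.0539 − 0.0838 = 0.0219
F = S·e^((r+u−y)T) = 2587.74 · e^(0.0219 × 18/12) = 2587.74 · e^0.03285000
= 2587.74 × 1.03339552 = $2,674.16 per troy ounce

$2,674.16 per troy ounce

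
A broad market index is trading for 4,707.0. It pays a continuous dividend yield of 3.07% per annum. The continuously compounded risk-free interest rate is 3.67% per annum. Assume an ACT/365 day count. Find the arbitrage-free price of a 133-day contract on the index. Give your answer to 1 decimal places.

4,717.3

F = S·e^((r − q)T) = 4707.0 · e^((0.0367 − 0.0307) × 133/365)
= 4707.0 · e^0.002186 = 4707.0 × 1.002188
F = 4,717.3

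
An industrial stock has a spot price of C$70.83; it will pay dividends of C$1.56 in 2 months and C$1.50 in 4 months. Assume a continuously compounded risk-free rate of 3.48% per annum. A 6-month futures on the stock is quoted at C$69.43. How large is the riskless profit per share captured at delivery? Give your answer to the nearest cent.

PV(dividends) I = 1.56·e^(−0.0348·2/12) + 1.50·e^(−0.0348·4/12) = 3.0337
Fair futures F* = (S − I)·e^(rT) = (70.83 − 3.0337)·e^0.017400 = 67.7963 × 1.017552 = 68.9863
Market C$69.43 > fair 68.9863: forward overpriced → cash-and-carry (borrow at r, buy the stock and collect the dividends, short the forward).
Profit at T = |F_mkt − F*| = |69.43 − 68.9863| = C$0.44 per share

C$0.44 per share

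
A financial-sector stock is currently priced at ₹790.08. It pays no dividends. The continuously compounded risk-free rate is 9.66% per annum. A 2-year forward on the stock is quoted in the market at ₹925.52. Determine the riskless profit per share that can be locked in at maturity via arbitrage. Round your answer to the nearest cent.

₹32.95 per share

Fair forward: F* = S·e^(carry·T), with carry = r = 0.0966
F* = 790.08 · e^(0.0966 × 2) = 790.08 · e^0.193200 = 790.08 × 1.213125 = ₹958.4658
Market ₹925.52 < fair ₹958.4658: forward underpriced → reverse cash-and-carry (short spot, go long the forward).
At maturity, profit = |F_mkt − F*| = |925.52 − 958.4658| = ₹32.95 per share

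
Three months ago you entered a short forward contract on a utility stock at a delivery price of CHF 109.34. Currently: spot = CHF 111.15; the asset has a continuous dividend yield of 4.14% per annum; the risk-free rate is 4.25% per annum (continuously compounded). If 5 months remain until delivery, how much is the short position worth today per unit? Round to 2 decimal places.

Current fair forward for the remaining 5 months: F = S·e^((r − q)·T), (r − q) = 0.0425 − 0.0414 = 0.0011
F = 111.15 · e^(0.0011 × 5/12) = 111.15 × 1.000458 = 111.2009
Value of long forward = (F − K)·e^(−rT) = (111.2009 − 109.34) · e^(−0.0425·5/12)
= 1.8609 × 0.982448 = 1.83
Short position value = −(long value) = -CHF 1.83

-CHF 1.83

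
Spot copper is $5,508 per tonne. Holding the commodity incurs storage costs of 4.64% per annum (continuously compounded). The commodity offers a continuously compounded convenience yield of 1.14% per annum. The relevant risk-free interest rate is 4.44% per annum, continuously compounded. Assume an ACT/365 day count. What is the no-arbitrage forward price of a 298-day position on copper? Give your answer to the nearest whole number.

Net carry = r + u − y = 0.0444 + 0.0464 − 0.0114 = 0.0794
F = S·e^((r+u−y)T) = 5508 · e^(0.0794 × 298/365) = 5508 · e^0.064825
= 5508 × 1.066972 = $5,877 per tonne

$5,877 per tonne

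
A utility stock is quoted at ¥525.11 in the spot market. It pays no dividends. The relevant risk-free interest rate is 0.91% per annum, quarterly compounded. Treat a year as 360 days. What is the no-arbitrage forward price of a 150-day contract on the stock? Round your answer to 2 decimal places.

¥527.10

F = S · (1+r/4)^(4T)
= 525.11 × 1.003795
F = ¥527.10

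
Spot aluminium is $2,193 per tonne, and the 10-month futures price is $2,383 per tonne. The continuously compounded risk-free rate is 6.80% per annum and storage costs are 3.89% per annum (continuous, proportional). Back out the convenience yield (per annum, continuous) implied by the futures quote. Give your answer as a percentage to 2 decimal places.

F = S·e^((r+u−y)T) ⇒ (r+u−y) = ln(F/S)/T
ln(2383/2193) = 0.083090; /T ⇒ 0.099708
y = r + u − ln(F/S)/T = 0.0680 + 0.0389 − 0.099708 = 0.007192
y = 0.72%

0.72%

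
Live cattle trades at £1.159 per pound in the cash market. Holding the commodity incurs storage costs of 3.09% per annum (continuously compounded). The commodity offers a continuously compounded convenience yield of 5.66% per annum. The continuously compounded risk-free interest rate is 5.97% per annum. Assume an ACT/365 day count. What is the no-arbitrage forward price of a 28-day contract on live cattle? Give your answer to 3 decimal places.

Net carry = r + u − y = 0.0597 + 0.0309 − 0.0566 = 0.0340
F = S·e^((r+u−y)T) = 1.159 · e^(0.0340 × 28/365) = 1.159 · e^0.002608
= 1.159 × 1.002611 = £1.162 per pound

£1.162 per pound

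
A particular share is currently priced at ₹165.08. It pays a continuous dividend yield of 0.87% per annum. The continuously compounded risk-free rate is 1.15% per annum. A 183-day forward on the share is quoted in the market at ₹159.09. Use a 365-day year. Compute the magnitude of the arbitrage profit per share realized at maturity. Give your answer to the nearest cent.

₹6.22 per share

Fair forward: F* = S·e^(carry·T), with carry = (r − q) = 0.0115 − 0.0087 = 0.0028
F* = 165.08 · e^(0.0028 × 183/365) = 165.08 · e^0.001404 = 165.08 × 1.001405 = ₹165.3119
Market ₹159.09 < fair ₹165.3119: forward underpriced → reverse cash-and-carry (short spot, go long the forward).
At maturity, profit = |F_mkt − F*| = |159.09 − 165.3119| = ₹6.22 per share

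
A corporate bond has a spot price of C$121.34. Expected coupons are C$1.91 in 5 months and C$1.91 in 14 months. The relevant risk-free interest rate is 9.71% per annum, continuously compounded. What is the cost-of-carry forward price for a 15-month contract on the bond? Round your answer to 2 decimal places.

PV(coupons) I = 1.91·e^(−0.0971·5/12) + 1.91·e^(−0.0971·14/12)
I = 1.8343 + 1.7054 = 3.5397
F = (S − I)·e^(rT) = (121.34 − 3.5397) · e^(0.0971·15/12)
= 117.8003 · e^0.121375 = 117.8003 × 1.129048 = C$133.00

C$133.00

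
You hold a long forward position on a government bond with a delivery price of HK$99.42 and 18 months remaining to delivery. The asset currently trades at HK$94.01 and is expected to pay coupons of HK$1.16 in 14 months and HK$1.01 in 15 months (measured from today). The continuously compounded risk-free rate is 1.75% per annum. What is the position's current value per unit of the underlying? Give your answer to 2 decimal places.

-HK$4.96

PV(remaining coupons) I = 1.16·e^(−0.0175·14/12) + 1.01·e^(−0.0175·15/12) = 2.1247
Current forward F = (S − I)·e^(rT) = (94.01 − 2.1247)·e^(0.0175·18/12) = 91.8853 × 1.026598 = 94.3293
Value (long) = (F − K)·e^(−rT) = (94.3293 − 99.42) × 0.974092 = -4.9588
Value = -HK$4.96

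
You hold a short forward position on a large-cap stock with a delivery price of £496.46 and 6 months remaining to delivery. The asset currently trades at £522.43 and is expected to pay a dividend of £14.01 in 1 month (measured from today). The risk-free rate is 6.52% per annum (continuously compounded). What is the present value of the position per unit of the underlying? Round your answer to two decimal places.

PV(remaining dividends) I = 14.01·e^(−0.0652·1/12) = 13.9341
Current forward F = (S − I)·e^(rT) = (522.43 − 13.9341)·e^(0.0652·6/12) = 508.4959 × 1.033137 = 525.3459
Value (long) = (F − K)·e^(−rT) = (525.3459 − 496.46) × 0.967926 = 27.9594
Short position value = −(long value) = -£27.96

-£27.96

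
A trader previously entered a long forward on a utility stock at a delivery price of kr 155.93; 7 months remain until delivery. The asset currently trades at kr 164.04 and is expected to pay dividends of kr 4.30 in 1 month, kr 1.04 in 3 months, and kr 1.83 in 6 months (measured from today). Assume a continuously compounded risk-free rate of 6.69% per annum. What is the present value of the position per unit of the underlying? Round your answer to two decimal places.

PV(remaining dividends) I = 4.30·e^(−0.0669·1/12) + 1.04·e^(−0.0669·3/12) + 1.83·e^(−0.0669·6/12) = 7.0686
Current forward F = (S − I)·e^(rT) = (164.04 − 7.0686)·e^(0.0669·7/12) = 156.9714 × 1.039796 = 163.2182
Value (long) = (F − K)·e^(−rT) = (163.2182 − 155.93) × 0.961727 = 7.0093
Value = kr 7.01

kr 7.01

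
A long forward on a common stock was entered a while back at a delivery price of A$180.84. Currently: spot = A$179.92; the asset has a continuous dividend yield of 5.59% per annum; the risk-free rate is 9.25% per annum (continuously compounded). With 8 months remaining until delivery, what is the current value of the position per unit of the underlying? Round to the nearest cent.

A$3.31

Current fair forward for the remaining 8 months: F = S·e^((r − q)·T), (r − q) = 0.0925 − 0.0559 = 0.0366
F = 179.92 · e^(0.0366 × 8/12) = 179.92 × 1.024700 = 184.3640
Value of long forward = (F − K)·e^(−rT) = (184.3640 − 180.84) · e^(−0.0925·8/12)
= 3.5240 × 0.940196 = 3.31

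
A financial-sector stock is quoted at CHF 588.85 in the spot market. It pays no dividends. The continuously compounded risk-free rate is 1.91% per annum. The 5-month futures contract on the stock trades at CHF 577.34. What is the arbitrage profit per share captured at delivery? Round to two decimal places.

Fair futures: F* = S·e^(carry·T), with carry = r = 0.0191
F* = 588.85 · e^(0.0191 × 5/12) = 588.85 · e^0.007958 = 588.85 × 1.007990 = CHF 593.5549
Market CHF 577.34 < fair CHF 593.5549: forward underpriced → reverse cash-and-carry (short spot, go long the forward).
At maturity, profit = |F_mkt − F*| = |577.34 − 593.5549| = CHF 16.21 per share

CHF 16.21 per share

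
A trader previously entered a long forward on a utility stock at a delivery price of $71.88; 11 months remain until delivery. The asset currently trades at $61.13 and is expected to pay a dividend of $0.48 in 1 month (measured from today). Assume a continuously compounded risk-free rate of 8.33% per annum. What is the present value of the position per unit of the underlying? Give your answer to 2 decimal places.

PV(remaining dividends) I = 0.48·e^(−0.0833·1/12) = 0.4767
Current forward F = (S − I)·e^(rT) = (61.13 − 0.4767)·e^(0.0833·11/12) = 60.6533 × 1.079349 = 65.4661
Value (long) = (F − K)·e^(−rT) = (65.4661 − 71.88) × 0.926484 = -5.9424
Value = -$5.94

-$5.94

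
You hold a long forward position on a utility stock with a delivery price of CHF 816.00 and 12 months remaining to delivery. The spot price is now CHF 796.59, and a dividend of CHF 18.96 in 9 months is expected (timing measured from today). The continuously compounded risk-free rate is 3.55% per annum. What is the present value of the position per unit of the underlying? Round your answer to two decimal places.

PV(remaining dividends) I = 18.96·e^(−0.0355·9/12) = 18.4619
Current forward F = (S − I)·e^(rT) = (796.59 − 18.4619)·e^(0.0355·12/12) = 778.1281 × 1.036138 = 806.2481
Value (long) = (F − K)·e^(−rT) = (806.2481 − 816.00) × 0.965123 = -9.4118
Value = -CHF 9.41

-CHF 9.41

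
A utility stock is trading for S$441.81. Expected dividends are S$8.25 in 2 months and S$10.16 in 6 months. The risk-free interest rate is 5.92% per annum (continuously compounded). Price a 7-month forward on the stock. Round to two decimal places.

PV(dividends) I = 8.25·e^(−0.0592·2/12) + 10.16·e^(−0.0592·6/12)
I = 8.1690 + 9.8637 = 18.0327
F = (S − I)·e^(rT) = (441.81 − 18.0327) · e^(0.0592·7/12)
= 423.7773 · e^0.034533 = 423.7773 × 1.035136 = S$438.67

S$438.67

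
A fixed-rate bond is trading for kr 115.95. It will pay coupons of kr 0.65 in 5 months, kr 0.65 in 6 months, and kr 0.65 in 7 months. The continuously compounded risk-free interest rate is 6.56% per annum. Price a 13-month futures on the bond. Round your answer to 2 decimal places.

PV(coupons) I = 0.65·e^(−0.0656·5/12) + 0.65·e^(−0.0656·6/12) + 0.65·e^(−0.0656·7/12)
I = 0.6325 + 0.6290 + 0.6256 = 1.8871
F = (S − I)·e^(rT) = (115.95 − 1.8871) · e^(0.0656·13/12)
= 114.0629 · e^0.071067 = 114.0629 × 1.073653 = kr 122.46

kr 122.46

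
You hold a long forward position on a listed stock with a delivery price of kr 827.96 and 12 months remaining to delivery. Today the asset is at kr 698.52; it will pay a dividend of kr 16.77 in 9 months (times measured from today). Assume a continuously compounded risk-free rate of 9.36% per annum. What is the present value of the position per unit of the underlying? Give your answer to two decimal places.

PV(remaining dividends) I = 16.77·e^(−0.0936·9/12) = 15.6331
Current forward F = (S − I)·e^(rT) = (698.52 − 15.6331)·e^(0.0936·12/12) = 682.8869 × 1.098120 = 749.8918
Value (long) = (F − K)·e^(−rT) = (749.8918 − 827.96) × 0.910647 = -71.0926
Value = -kr 71.09

-kr 71.09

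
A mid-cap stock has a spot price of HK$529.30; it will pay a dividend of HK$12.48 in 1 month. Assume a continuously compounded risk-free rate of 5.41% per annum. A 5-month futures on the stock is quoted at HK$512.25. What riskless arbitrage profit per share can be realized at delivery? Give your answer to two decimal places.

HK$16.41 per share

PV(dividends) I = 12.48·e^(−0.0541·1/12) = 12.4239
Fair futures F* = (S − I)·e^(rT) = (529.30 − 12.4239)·e^0.022542 = 516.8761 × 1.022798 = 528.6598
Market HK$512.25 < fair 528.6598: forward underpriced → reverse cash-and-carry (short the stock, invest proceeds at r, pay the dividends, go long the forward).
Profit at T = |F_mkt − F*| = |512.25 − 528.6598| = HK$16.41 per share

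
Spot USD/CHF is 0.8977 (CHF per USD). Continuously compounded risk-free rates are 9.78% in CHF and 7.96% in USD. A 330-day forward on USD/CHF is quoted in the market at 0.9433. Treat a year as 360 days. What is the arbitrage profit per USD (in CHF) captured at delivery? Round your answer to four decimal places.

Fair forward: F* = S·e^(carry·T), with carry = (r_CHF − r_USD) = 0.0978 − 0.0796 = 0.0182
F* = 0.8977 · e^(0.0182 × 330/360) = 0.8977 · e^0.016683 = 0.8977 × 1.016823 = 0.9128
Market 0.9433 > fair 0.9128: forward overpriced → cash-and-carry (buy spot, short the forward).
At maturity, profit = |F_mkt − F*| = |0.9433 − 0.9128| = 0.0305 per USD (in CHF)

0.0305 per USD (in CHF)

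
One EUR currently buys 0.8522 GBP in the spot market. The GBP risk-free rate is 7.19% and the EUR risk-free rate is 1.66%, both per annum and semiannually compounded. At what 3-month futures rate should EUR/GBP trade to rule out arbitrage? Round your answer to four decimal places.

By covered interest parity, F = S · (1+r_GBP/2)^(2T) / (1+r_EUR/2)^(2T)
= 0.8522 × 1.017816 / 1.004141 = 0.8522 × 1.013619
F = 0.8638 GBP per EUR

0.8638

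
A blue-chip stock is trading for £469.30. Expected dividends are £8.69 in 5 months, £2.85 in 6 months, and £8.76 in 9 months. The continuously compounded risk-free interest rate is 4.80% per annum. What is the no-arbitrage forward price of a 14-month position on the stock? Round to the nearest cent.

PV(dividends) I = 8.69·e^(−0.0480·5/12) + 2.85·e^(−0.0480·6/12) + 8.76·e^(−0.0480·9/12)
I = 8.5179 + 2.7824 + 8.4502 = 19.7505
F = (S − I)·e^(rT) = (469.30 − 19.7505) · e^(0.0480·14/12)
= 449.5495 · e^0.056000 = 449.5495 × 1.057598 = £475.44

£475.44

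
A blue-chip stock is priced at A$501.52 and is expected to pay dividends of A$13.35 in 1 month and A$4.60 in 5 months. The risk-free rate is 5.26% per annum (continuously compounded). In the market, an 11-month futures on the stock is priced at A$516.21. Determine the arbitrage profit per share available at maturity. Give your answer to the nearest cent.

PV(dividends) I = 13.35·e^(−0.0526·1/12) + 4.60·e^(−0.0526·5/12) = 17.7919
Fair futures F* = (S − I)·e^(rT) = (501.52 − 17.7919)·e^0.048217 = 483.7281 × 1.049398 = 507.6233
Market A$516.21 > fair 507.6233: forward overpriced → cash-and-carry (borrow at r, buy the stock and collect the dividends, short the forward).
Profit at T = |F_mkt − F*| = |516.21 − 507.6233| = A$8.59 per share

A$8.59 per share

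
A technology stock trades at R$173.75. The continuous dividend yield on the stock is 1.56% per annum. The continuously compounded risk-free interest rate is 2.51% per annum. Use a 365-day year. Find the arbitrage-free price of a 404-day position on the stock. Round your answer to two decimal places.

R$175.59

F = S·e^((r − q)T) = 173.75 · e^((0.0251 − 0.0156) × 404/365)
= 173.75 · e^0.010515 = 173.75 × 1.010570
F = R$175.59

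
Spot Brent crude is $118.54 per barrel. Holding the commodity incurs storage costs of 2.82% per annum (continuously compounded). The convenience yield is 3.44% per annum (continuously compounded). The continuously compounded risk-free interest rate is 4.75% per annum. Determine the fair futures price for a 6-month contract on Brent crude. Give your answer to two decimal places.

Net carry = r + u − y = 0.0475 + 0.0282 − 0.0344 = 0.0413
F = S·e^((r+u−y)T) = 118.54 · e^(0.0413 × 6/12) = 118.54 · e^0.020650
= 118.54 × 1.020865 = $121.01 per barrel

$121.01 per barrel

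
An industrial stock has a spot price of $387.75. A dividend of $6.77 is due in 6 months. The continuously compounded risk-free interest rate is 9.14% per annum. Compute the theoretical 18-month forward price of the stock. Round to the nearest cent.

$437.31

PV(dividends) I = 6.77·e^(−0.0914·6/12)
I = 6.4676
F = (S − I)·e^(rT) = (387.75 − 6.4676) · e^(0.0914·18/12)
= 381.2824 · e^0.137100 = 381.2824 × 1.146943 = $437.31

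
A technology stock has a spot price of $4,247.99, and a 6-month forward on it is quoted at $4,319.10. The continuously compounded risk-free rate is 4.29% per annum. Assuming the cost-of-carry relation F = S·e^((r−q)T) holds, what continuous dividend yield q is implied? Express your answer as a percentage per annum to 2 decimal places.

0.97%

From F = S·e^((r−q)T): (r − q) = ln(F/S)/T
ln(4319.10/4247.99) = ln(1.016740) = 0.016601
(r − q) = 0.016601 / (6/12) = 0.033202
q = r − ln(F/S)/T = 0.0429 − 0.033202 = 0.009698
q = 0.97%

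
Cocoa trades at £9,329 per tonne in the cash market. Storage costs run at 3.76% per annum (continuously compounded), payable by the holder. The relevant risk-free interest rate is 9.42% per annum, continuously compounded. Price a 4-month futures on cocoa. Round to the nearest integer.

£9,748 per tonne

Net carry = r + u − y = 0.0942 + 0.0376 − 0.0000 = 0.1318
F = S·e^((r+u−y)T) = 9329 · e^(0.1318 × 4/12) = 9329 · e^0.043933
= 9329 × 1.044912 = £9,748 per tonne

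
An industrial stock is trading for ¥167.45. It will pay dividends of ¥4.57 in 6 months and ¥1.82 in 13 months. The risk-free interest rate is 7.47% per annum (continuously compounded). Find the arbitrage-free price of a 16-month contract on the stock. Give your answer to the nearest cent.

¥178.27

PV(dividends) I = 4.57·e^(−0.0747·6/12) + 1.82·e^(−0.0747·13/12)
I = 4.4025 + 1.6785 = 6.0810
F = (S − I)·e^(rT) = (167.45 − 6.0810) · e^(0.0747·16/12)
= 161.3690 · e^0.099600 = 161.3690 × 1.104729 = ¥178.27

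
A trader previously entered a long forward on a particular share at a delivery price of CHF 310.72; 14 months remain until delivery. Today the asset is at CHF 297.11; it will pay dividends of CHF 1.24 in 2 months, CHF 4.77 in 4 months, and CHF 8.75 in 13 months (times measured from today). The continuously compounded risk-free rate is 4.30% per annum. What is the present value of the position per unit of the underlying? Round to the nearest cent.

-CHF 12.69

PV(remaining dividends) I = 1.24·e^(−0.0430·2/12) + 4.77·e^(−0.0430·4/12) + 8.75·e^(−0.0430·13/12) = 14.2850
Current forward F = (S − I)·e^(rT) = (297.11 − 14.2850)·e^(0.0430·14/12) = 282.8250 × 1.051446 = 297.3752
Value (long) = (F − K)·e^(−rT) = (297.3752 − 310.72) × 0.951071 = -12.6919
Value = -CHF 12.69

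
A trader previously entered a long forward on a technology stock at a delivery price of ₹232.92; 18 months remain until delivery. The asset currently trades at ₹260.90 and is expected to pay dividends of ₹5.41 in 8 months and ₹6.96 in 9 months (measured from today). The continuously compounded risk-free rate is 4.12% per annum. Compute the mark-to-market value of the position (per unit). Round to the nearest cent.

PV(remaining dividends) I = 5.41·e^(−0.0412·8/12) + 6.96·e^(−0.0412·9/12) = 12.0117
Current forward F = (S − I)·e^(rT) = (260.90 − 12.0117)·e^(0.0412·18/12) = 248.8883 × 1.063750 = 264.7549
Value (long) = (F − K)·e^(−rT) = (264.7549 − 232.92) × 0.940071 = 29.9271
Value = ₹29.93

₹29.93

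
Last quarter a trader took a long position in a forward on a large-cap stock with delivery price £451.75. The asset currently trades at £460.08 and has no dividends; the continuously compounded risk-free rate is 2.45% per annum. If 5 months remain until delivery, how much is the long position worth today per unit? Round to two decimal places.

Current fair forward for the remaining 5 months: F = S·e^(r·T), r = 0.0245
F = 460.08 · e^(0.0245 × 5/12) = 460.08 × 1.010261 = 464.8009
Value of long forward = (F − K)·e^(−rT) = (464.8009 − 451.75) · e^(−0.0245·5/12)
= 13.0509 × 0.989844 = 12.92

£12.92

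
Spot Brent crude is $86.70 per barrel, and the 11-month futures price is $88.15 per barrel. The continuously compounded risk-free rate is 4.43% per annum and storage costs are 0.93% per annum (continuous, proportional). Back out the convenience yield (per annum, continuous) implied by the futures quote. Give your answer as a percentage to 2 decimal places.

F = S·e^((r+u−y)T) ⇒ (r+u−y) = ln(F/S)/T
ln(88.15/86.70) = 0.016586; /T ⇒ 0.018094
y = r + u − ln(F/S)/T = 0.0443 + 0.0093 − 0.018094 = 0.035506
y = 3.55%

3.55%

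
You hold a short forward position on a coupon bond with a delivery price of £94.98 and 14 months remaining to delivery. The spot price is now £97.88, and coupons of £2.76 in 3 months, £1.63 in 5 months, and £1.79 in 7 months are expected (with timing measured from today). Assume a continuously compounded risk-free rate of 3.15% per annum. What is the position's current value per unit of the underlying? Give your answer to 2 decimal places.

PV(remaining coupons) I = 2.76·e^(−0.0315·3/12) + 1.63·e^(−0.0315·5/12) + 1.79·e^(−0.0315·7/12) = 6.1045
Current forward F = (S − I)·e^(rT) = (97.88 − 6.1045)·e^(0.0315·14/12) = 91.7755 × 1.037434 = 95.2110
Value (long) = (F − K)·e^(−rT) = (95.2110 − 94.98) × 0.963917 = 0.2227
Short position value = −(long value) = -£0.22

-£0.22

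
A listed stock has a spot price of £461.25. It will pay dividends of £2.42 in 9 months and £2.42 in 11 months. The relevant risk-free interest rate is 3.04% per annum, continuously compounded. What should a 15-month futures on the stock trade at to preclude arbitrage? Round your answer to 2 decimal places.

PV(dividends) I = 2.42·e^(−0.0304·9/12) + 2.42·e^(−0.0304·11/12)
I = 2.3654 + 2.3535 = 4.7189
F = (S − I)·e^(rT) = (461.25 − 4.7189) · e^(0.0304·15/12)
= 456.5311 · e^0.038000 = 456.5311 × 1.038731 = £474.21

£474.21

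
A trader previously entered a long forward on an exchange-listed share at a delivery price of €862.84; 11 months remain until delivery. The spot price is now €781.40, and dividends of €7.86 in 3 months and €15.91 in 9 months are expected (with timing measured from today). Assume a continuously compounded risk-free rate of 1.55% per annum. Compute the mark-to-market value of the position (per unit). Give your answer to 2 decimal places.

PV(remaining dividends) I = 7.86·e^(−0.0155·3/12) + 15.91·e^(−0.0155·9/12) = 23.5557
Current forward F = (S − I)·e^(rT) = (781.40 − 23.5557)·e^(0.0155·11/12) = 757.8443 × 1.014310 = 768.6891
Value (long) = (F − K)·e^(−rT) = (768.6891 − 862.84) × 0.985892 = -92.8226
Value = -€92.82

-€92.82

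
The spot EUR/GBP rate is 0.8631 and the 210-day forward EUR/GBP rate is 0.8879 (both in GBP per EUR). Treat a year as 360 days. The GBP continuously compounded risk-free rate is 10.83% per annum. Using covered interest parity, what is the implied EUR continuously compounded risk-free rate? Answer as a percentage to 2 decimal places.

F = S·e^((r_GBP − r_EUR)T) ⇒ r_EUR = r_GBP − ln(F/S)/T
ln(0.8879/0.8631) = 0.028329; /(210/360) = 0.048564
r_EUR = 0.1083 − 0.048564 = 0.059736
r_EUR = 5.97%

5.97%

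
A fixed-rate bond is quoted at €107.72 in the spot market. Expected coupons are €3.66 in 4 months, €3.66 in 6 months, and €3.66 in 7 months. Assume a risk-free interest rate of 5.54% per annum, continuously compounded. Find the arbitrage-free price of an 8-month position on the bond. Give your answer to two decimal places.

€100.67

PV(coupons) I = 3.66·e^(−0.0554·4/12) + 3.66·e^(−0.0554·6/12) + 3.66·e^(−0.0554·7/12)
I = 3.5930 + 3.5600 + 3.5436 = 10.6966
F = (S − I)·e^(rT) = (107.72 − 10.6966) · e^(0.0554·8/12)
= 97.0234 · e^0.036933 = 97.0234 × 1.037623 = €100.67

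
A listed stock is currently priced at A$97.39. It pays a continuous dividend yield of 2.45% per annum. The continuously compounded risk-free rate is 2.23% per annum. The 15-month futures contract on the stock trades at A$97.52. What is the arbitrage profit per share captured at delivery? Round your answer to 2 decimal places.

Fair futures: F* = S·e^(carry·T), with carry = (r − q) = 0.0223 − 0.0245 = -0.0022
F* = 97.39 · e^(-0.0022 × 15/12) = 97.39 · e^-0.002750 = 97.39 × 0.997254 = A$97.1226
Market A$97.52 > fair A$97.1226: forward overpriced → cash-and-carry (buy spot, short the forward).
At maturity, profit = |F_mkt − F*| = |97.52 − 97.1226| = A$0.40 per share

A$0.40 per share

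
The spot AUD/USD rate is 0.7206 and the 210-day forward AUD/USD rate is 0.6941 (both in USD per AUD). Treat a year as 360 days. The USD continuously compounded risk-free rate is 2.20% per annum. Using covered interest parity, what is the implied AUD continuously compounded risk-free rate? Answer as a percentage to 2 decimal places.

8.62%

F = S·e^((r_USD − r_AUD)T) ⇒ r_AUD = r_USD − ln(F/S)/T
ln(0.6941/0.7206) = -0.037468; /(210/360) = -0.064231
r_AUD = 0.0220 + 0.064231 = 0.086231
r_AUD = 8.62%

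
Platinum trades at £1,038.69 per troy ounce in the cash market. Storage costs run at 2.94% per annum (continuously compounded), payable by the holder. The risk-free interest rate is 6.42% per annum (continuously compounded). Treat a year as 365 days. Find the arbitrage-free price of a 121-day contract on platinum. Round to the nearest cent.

Net carry = r + u − y = 0.0642 + 0.0294 − 0.0000 = 0.0936
F = S·e^((r+u−y)T) = 1038.69 · e^(0.0936 × 121/365) = 1038.69 · e^0.03102904
= 1038.69 × 1.03151546 = £1,071.42 per troy ounce

£1,071.42 per troy ounce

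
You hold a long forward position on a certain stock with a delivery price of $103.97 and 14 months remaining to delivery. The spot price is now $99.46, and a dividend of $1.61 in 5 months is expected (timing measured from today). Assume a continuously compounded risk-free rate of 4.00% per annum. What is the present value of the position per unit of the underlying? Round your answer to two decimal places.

-$1.35

PV(remaining dividends) I = 1.61·e^(−0.0400·5/12) = 1.5834
Current forward F = (S − I)·e^(rT) = (99.46 − 1.5834)·e^(0.0400·14/12) = 97.8766 × 1.047773 = 102.5525
Value (long) = (F − K)·e^(−rT) = (102.5525 − 103.97) × 0.954405 = -1.3529
Value = -$1.35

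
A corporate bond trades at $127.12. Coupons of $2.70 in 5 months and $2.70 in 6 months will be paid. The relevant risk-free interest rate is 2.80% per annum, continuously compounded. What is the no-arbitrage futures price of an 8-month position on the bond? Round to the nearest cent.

$124.08

PV(coupons) I = 2.70·e^(−0.0280·5/12) + 2.70·e^(−0.0280·6/12)
I = 2.6687 + 2.6625 = 5.3312
F = (S − I)·e^(rT) = (127.12 − 5.3312) · e^(0.0280·8/12)
= 121.7888 · e^0.018667 = 121.7888 × 1.018842 = $124.08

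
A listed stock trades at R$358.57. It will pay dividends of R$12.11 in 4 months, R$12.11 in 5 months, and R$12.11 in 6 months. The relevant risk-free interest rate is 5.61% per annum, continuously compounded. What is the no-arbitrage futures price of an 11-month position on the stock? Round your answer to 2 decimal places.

PV(dividends) I = 12.11·e^(−0.0561·4/12) + 12.11·e^(−0.0561·5/12) + 12.11·e^(−0.0561·6/12)
I = 11.8856 + 11.8302 + 11.7750 = 35.4908
F = (S − I)·e^(rT) = (358.57 − 35.4908) · e^(0.0561·11/12)
= 323.0792 · e^0.051425 = 323.0792 × 1.052770 = R$340.13

R$340.13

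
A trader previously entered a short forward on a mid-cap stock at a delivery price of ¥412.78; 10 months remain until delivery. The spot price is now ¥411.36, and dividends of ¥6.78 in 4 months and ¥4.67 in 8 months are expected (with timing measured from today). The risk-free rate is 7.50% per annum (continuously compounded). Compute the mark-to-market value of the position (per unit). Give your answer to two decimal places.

-¥12.53

PV(remaining dividends) I = 6.78·e^(−0.0750·4/12) + 4.67·e^(−0.0750·8/12) = 11.0548
Current forward F = (S − I)·e^(rT) = (411.36 − 11.0548)·e^(0.0750·10/12) = 400.3052 × 1.064494 = 426.1225
Value (long) = (F − K)·e^(−rT) = (426.1225 − 412.78) × 0.939413 = 12.5341
Short position value = −(long value) = -¥12.53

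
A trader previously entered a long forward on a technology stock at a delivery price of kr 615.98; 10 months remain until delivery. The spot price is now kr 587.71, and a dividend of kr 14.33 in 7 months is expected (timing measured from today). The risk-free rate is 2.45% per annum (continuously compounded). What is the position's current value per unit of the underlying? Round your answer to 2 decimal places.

PV(remaining dividends) I = 14.33·e^(−0.0245·7/12) = 14.1267
Current forward F = (S − I)·e^(rT) = (587.71 − 14.1267)·e^(0.0245·10/12) = 573.5833 × 1.020627 = 585.4146
Value (long) = (F − K)·e^(−rT) = (585.4146 − 615.98) × 0.979790 = -29.9477
Value = -kr 29.95

-kr 29.95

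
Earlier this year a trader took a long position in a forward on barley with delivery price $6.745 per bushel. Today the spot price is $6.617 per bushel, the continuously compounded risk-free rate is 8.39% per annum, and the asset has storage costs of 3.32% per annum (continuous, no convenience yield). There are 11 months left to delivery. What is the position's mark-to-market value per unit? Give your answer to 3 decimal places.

$0.576 per bushel

Current fair forward for the remaining 11 months: F = S·e^((r + u)·T), (r + u) = 0.0839 + 0.0332 = 0.1171
F = 6.617 · e^(0.1171 × 11/12) = 6.617 × 1.113315 = 7.3668
Value of long forward = (F − K)·e^(−rT) = (7.3668 − 6.745) · e^(−0.0839·11/12)
= 0.6218 × 0.925975 = 0.576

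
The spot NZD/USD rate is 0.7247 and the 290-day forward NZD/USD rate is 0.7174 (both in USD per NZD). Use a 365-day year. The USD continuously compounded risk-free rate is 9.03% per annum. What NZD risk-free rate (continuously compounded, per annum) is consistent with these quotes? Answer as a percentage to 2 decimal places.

F = S·e^((r_USD − r_NZD)T) ⇒ r_NZD = r_USD − ln(F/S)/T
ln(0.7174/0.7247) = -0.010124; /(290/365) = -0.012742
r_NZD = 0.0903 + 0.012742 = 0.103042
r_NZD = 10.30%

10.30%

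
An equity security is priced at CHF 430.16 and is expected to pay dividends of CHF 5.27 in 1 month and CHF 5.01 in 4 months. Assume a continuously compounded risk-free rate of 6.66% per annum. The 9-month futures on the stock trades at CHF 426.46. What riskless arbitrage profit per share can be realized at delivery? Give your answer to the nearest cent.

CHF 15.07 per share

PV(dividends) I = 5.27·e^(−0.0666·1/12) + 5.01·e^(−0.0666·4/12) = 10.1408
Fair futures F* = (S − I)·e^(rT) = (430.16 − 10.1408)·e^0.049950 = 420.0192 × 1.051219 = 441.5322
Market CHF 426.46 < fair 441.5322: forward underpriced → reverse cash-and-carry (short the stock, invest proceeds at r, pay the dividends, go long the forward).
Profit at T = |F_mkt − F*| = |426.46 − 441.5322| = CHF 15.07 per share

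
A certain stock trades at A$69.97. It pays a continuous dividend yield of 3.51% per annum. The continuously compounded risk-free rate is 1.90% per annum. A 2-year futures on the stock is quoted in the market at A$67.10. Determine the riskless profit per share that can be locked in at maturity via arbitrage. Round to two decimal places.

A$0.65 per share

Fair futures: F* = S·e^(carry·T), with carry = (r − q) = 0.0190 − 0.0351 = -0.0161
F* = 69.97 · e^(-0.0161 × 2) = 69.97 · e^-0.032200 = 69.97 × 0.968313 = A$67.7529
Market A$67.10 < fair A$67.7529: forward underpriced → reverse cash-and-carry (short spot, go long the forward).
At maturity, profit = |F_mkt − F*| = |67.10 − 67.7529| = A$0.65 per share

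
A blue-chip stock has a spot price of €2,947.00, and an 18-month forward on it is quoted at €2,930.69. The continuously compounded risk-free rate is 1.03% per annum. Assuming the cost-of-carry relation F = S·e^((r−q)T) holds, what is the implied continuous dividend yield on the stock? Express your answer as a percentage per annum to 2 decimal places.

1.40%

From F = S·e^((r−q)T): (r − q) = ln(F/S)/T
ln(2930.69/2947.00) = ln(0.994466) = -0.005549
(r − q) = -0.005549 / (18/12) = -0.003699
q = r − ln(F/S)/T = 0.0103 + 0.003699 = 0.013999
q = 1.40%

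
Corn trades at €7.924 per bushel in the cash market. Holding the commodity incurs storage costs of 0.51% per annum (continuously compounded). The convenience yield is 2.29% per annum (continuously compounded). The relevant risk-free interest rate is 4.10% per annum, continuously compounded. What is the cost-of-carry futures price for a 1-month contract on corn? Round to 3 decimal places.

Net carry = r + u − y = 0.0410 + 0.0051 − 0.0229 = 0.0232
F = S·e^((r+u−y)T) = 7.924 · e^(0.0232 × 1/12) = 7.924 · e^0.001933
= 7.924 × 1.001935 = €7.939 per bushel

€7.939 per bushel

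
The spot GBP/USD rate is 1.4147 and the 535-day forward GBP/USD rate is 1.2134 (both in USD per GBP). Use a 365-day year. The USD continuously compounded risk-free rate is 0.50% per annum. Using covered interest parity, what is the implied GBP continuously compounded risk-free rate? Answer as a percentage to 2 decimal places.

10.97%

F = S·e^((r_USD − r_GBP)T) ⇒ r_GBP = r_USD − ln(F/S)/T
ln(1.2134/1.4147) = -0.153491; /(535/365) = -0.104718
r_GBP = 0.0050 + 0.104718 = 0.109718
r_GBP = 10.97%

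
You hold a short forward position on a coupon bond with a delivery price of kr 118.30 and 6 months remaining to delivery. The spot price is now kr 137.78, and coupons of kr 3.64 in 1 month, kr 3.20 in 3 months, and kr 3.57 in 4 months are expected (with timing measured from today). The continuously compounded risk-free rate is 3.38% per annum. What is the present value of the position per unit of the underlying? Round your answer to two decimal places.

-kr 11.13

PV(remaining coupons) I = 3.64·e^(−0.0338·1/12) + 3.20·e^(−0.0338·3/12) + 3.57·e^(−0.0338·4/12) = 10.3328
Current forward F = (S − I)·e^(rT) = (137.78 − 10.3328)·e^(0.0338·6/12) = 127.4472 × 1.017044 = 129.6194
Value (long) = (F − K)·e^(−rT) = (129.6194 − 118.30) × 0.983242 = 11.1297
Short position value = −(long value) = -kr 11.13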